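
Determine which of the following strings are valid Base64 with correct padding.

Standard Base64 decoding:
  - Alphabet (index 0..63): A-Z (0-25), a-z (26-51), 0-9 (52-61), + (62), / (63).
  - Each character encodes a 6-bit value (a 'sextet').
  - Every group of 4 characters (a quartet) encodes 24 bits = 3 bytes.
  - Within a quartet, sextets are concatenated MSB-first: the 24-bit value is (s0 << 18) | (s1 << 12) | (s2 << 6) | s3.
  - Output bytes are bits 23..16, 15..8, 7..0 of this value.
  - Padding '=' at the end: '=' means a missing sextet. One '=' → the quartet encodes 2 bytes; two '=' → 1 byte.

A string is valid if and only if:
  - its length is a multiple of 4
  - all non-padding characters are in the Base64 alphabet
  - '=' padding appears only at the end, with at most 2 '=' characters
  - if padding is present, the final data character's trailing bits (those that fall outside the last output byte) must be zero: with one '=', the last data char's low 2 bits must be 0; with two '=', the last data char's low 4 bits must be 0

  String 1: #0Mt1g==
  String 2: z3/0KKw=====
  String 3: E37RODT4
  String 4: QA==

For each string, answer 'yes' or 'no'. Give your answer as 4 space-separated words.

String 1: '#0Mt1g==' → invalid (bad char(s): ['#'])
String 2: 'z3/0KKw=====' → invalid (5 pad chars (max 2))
String 3: 'E37RODT4' → valid
String 4: 'QA==' → valid

Answer: no no yes yes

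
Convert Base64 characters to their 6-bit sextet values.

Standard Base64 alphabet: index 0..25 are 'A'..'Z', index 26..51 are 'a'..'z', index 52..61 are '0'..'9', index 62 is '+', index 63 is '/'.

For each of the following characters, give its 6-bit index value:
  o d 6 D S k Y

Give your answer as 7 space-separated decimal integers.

'o': a..z range, 26 + ord('o') − ord('a') = 40
'd': a..z range, 26 + ord('d') − ord('a') = 29
'6': 0..9 range, 52 + ord('6') − ord('0') = 58
'D': A..Z range, ord('D') − ord('A') = 3
'S': A..Z range, ord('S') − ord('A') = 18
'k': a..z range, 26 + ord('k') − ord('a') = 36
'Y': A..Z range, ord('Y') − ord('A') = 24

Answer: 40 29 58 3 18 36 24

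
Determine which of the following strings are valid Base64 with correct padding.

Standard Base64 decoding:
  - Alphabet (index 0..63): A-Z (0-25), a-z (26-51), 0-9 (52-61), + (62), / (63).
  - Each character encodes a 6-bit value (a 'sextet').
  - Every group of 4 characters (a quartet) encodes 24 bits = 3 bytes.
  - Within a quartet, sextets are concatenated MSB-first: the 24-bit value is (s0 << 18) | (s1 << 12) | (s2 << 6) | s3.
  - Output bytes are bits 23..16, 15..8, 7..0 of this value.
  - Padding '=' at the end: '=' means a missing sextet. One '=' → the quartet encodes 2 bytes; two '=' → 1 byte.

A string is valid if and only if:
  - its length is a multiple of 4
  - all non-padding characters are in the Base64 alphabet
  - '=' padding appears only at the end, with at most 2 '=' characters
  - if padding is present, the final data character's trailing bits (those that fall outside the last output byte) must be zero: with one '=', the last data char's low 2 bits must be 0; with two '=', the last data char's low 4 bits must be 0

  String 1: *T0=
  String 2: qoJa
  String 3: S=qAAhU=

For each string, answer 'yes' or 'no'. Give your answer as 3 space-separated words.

String 1: '*T0=' → invalid (bad char(s): ['*'])
String 2: 'qoJa' → valid
String 3: 'S=qAAhU=' → invalid (bad char(s): ['=']; '=' in middle)

Answer: no yes no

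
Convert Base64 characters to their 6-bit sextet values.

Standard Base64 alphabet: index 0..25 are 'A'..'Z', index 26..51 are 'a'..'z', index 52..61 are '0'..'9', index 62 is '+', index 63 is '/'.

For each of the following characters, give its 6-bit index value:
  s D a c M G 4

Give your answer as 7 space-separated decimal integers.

's': a..z range, 26 + ord('s') − ord('a') = 44
'D': A..Z range, ord('D') − ord('A') = 3
'a': a..z range, 26 + ord('a') − ord('a') = 26
'c': a..z range, 26 + ord('c') − ord('a') = 28
'M': A..Z range, ord('M') − ord('A') = 12
'G': A..Z range, ord('G') − ord('A') = 6
'4': 0..9 range, 52 + ord('4') − ord('0') = 56

Answer: 44 3 26 28 12 6 56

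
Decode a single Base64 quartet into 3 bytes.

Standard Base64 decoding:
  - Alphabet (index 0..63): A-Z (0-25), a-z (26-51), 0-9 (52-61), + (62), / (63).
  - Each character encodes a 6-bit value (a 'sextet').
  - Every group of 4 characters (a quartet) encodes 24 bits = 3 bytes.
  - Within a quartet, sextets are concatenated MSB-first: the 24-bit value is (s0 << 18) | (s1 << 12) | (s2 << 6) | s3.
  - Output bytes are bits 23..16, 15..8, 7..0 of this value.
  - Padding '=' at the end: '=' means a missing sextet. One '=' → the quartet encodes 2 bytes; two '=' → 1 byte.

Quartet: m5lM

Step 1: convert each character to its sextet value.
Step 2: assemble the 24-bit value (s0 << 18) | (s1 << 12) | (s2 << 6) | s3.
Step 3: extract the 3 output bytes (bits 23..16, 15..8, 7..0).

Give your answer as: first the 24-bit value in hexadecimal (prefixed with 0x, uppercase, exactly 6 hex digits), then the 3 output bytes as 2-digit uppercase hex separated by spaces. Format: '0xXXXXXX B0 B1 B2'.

Answer: 0x9B994C 9B 99 4C

Derivation:
Sextets: m=38, 5=57, l=37, M=12
24-bit: (38<<18) | (57<<12) | (37<<6) | 12
      = 0x980000 | 0x039000 | 0x000940 | 0x00000C
      = 0x9B994C
Bytes: (v>>16)&0xFF=9B, (v>>8)&0xFF=99, v&0xFF=4C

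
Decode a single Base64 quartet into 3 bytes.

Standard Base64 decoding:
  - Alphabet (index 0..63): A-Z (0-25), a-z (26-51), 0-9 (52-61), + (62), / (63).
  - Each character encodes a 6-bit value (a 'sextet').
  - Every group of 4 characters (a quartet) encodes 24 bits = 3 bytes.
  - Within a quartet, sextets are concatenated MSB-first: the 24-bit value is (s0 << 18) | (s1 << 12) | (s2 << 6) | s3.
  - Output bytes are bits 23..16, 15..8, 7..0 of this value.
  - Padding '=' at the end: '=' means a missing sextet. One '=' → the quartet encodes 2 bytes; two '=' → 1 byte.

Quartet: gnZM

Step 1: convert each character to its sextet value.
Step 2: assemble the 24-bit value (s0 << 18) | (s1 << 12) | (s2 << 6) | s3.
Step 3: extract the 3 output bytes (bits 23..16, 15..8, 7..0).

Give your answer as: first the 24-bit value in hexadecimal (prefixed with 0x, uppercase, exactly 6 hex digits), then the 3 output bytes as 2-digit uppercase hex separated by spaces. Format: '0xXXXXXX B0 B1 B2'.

Sextets: g=32, n=39, Z=25, M=12
24-bit: (32<<18) | (39<<12) | (25<<6) | 12
      = 0x800000 | 0x027000 | 0x000640 | 0x00000C
      = 0x82764C
Bytes: (v>>16)&0xFF=82, (v>>8)&0xFF=76, v&0xFF=4C

Answer: 0x82764C 82 76 4C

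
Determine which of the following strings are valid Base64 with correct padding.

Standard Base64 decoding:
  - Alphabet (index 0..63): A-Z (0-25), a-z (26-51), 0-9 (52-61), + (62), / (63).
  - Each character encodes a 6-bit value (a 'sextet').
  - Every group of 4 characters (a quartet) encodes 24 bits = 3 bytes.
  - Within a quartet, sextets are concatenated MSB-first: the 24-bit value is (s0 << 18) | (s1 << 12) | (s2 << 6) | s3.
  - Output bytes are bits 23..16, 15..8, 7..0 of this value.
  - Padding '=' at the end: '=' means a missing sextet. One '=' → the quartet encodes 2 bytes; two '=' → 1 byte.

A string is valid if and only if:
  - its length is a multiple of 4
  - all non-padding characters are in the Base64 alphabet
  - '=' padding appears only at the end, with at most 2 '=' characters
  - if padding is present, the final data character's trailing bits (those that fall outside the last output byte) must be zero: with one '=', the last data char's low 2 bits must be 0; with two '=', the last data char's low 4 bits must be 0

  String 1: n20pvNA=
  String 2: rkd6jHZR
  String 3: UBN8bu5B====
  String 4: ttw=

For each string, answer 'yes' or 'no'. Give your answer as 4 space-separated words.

String 1: 'n20pvNA=' → valid
String 2: 'rkd6jHZR' → valid
String 3: 'UBN8bu5B====' → invalid (4 pad chars (max 2))
String 4: 'ttw=' → valid

Answer: yes yes no yes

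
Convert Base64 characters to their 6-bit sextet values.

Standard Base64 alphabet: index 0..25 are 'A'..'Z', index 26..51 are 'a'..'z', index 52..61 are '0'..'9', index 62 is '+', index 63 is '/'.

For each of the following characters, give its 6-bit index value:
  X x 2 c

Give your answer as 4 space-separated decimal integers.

Answer: 23 49 54 28

Derivation:
'X': A..Z range, ord('X') − ord('A') = 23
'x': a..z range, 26 + ord('x') − ord('a') = 49
'2': 0..9 range, 52 + ord('2') − ord('0') = 54
'c': a..z range, 26 + ord('c') − ord('a') = 28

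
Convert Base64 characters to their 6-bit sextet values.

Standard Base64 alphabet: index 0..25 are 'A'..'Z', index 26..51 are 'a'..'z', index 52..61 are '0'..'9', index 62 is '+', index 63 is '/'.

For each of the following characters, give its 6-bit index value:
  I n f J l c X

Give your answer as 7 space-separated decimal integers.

'I': A..Z range, ord('I') − ord('A') = 8
'n': a..z range, 26 + ord('n') − ord('a') = 39
'f': a..z range, 26 + ord('f') − ord('a') = 31
'J': A..Z range, ord('J') − ord('A') = 9
'l': a..z range, 26 + ord('l') − ord('a') = 37
'c': a..z range, 26 + ord('c') − ord('a') = 28
'X': A..Z range, ord('X') − ord('A') = 23

Answer: 8 39 31 9 37 28 23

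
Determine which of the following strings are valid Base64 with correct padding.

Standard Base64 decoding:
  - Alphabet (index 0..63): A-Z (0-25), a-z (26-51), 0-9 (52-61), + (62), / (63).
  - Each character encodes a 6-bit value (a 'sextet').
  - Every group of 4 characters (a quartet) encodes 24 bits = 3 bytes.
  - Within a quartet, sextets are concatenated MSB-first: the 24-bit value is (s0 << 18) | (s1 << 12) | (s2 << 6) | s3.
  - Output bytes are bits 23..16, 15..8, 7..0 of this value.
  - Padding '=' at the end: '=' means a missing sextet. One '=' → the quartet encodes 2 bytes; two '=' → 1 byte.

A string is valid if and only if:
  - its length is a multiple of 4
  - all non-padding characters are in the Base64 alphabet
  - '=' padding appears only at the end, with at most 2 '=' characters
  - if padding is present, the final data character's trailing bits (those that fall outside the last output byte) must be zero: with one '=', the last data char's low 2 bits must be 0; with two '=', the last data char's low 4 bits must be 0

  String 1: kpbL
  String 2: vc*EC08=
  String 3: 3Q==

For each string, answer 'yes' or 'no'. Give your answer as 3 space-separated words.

Answer: yes no yes

Derivation:
String 1: 'kpbL' → valid
String 2: 'vc*EC08=' → invalid (bad char(s): ['*'])
String 3: '3Q==' → valid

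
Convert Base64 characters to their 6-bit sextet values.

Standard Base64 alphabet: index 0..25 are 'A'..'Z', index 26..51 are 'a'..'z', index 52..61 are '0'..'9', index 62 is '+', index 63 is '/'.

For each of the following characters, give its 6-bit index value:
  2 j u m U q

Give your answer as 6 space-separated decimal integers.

'2': 0..9 range, 52 + ord('2') − ord('0') = 54
'j': a..z range, 26 + ord('j') − ord('a') = 35
'u': a..z range, 26 + ord('u') − ord('a') = 46
'm': a..z range, 26 + ord('m') − ord('a') = 38
'U': A..Z range, ord('U') − ord('A') = 20
'q': a..z range, 26 + ord('q') − ord('a') = 42

Answer: 54 35 46 38 20 42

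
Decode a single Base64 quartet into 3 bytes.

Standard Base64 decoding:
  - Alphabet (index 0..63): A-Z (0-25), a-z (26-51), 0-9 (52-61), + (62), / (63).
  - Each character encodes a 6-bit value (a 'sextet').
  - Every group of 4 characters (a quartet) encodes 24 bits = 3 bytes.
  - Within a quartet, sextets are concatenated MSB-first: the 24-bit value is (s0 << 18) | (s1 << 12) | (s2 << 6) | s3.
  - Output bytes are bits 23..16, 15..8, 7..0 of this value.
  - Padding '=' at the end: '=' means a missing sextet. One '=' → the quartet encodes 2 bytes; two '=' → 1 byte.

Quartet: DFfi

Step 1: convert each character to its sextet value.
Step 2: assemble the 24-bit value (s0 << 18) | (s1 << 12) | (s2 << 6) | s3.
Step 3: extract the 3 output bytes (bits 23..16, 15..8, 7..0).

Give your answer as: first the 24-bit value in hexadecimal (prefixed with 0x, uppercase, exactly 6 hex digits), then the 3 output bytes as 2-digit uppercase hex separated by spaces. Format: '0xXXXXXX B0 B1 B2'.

Sextets: D=3, F=5, f=31, i=34
24-bit: (3<<18) | (5<<12) | (31<<6) | 34
      = 0x0C0000 | 0x005000 | 0x0007C0 | 0x000022
      = 0x0C57E2
Bytes: (v>>16)&0xFF=0C, (v>>8)&0xFF=57, v&0xFF=E2

Answer: 0x0C57E2 0C 57 E2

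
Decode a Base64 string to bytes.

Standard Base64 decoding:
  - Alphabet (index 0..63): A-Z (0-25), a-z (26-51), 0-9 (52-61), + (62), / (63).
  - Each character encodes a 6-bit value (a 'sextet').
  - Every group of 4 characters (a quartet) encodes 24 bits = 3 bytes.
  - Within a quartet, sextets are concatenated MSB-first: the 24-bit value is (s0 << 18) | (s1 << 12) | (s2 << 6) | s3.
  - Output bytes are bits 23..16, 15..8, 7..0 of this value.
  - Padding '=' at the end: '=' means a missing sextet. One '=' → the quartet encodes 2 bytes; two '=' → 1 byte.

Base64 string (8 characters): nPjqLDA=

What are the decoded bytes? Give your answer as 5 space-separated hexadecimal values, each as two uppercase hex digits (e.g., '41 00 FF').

Answer: 9C F8 EA 2C 30

Derivation:
After char 0 ('n'=39): chars_in_quartet=1 acc=0x27 bytes_emitted=0
After char 1 ('P'=15): chars_in_quartet=2 acc=0x9CF bytes_emitted=0
After char 2 ('j'=35): chars_in_quartet=3 acc=0x273E3 bytes_emitted=0
After char 3 ('q'=42): chars_in_quartet=4 acc=0x9CF8EA -> emit 9C F8 EA, reset; bytes_emitted=3
After char 4 ('L'=11): chars_in_quartet=1 acc=0xB bytes_emitted=3
After char 5 ('D'=3): chars_in_quartet=2 acc=0x2C3 bytes_emitted=3
After char 6 ('A'=0): chars_in_quartet=3 acc=0xB0C0 bytes_emitted=3
Padding '=': partial quartet acc=0xB0C0 -> emit 2C 30; bytes_emitted=5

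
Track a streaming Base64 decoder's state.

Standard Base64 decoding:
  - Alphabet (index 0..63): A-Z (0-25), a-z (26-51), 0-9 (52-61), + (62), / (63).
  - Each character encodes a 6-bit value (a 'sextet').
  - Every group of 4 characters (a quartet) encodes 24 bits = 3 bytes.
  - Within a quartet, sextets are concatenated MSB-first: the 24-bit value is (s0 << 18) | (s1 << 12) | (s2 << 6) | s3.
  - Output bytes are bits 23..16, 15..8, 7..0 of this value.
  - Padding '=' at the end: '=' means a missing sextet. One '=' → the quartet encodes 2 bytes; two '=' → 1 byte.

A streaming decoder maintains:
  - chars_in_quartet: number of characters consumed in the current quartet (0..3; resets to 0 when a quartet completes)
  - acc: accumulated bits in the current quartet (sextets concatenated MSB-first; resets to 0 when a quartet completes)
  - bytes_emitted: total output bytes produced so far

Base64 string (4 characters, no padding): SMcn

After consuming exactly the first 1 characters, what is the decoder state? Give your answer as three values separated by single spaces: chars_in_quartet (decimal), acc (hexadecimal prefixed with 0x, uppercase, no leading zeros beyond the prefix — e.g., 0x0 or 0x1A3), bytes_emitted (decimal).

After char 0 ('S'=18): chars_in_quartet=1 acc=0x12 bytes_emitted=0

Answer: 1 0x12 0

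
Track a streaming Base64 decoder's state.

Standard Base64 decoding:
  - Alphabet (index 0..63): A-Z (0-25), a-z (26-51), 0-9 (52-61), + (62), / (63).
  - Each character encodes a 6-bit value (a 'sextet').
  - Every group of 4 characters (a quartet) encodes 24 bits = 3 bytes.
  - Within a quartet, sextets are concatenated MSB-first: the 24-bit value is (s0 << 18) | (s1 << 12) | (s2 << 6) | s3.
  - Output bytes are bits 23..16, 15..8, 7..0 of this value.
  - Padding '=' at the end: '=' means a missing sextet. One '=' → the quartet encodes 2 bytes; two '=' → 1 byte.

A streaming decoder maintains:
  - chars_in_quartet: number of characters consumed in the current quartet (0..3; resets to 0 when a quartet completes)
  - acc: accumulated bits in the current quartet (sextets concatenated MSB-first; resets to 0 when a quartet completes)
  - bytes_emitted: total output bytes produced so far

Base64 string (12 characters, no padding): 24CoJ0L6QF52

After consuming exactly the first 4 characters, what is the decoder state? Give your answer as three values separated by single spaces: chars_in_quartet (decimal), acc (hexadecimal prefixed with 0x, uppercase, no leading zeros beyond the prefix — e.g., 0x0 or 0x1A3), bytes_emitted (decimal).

Answer: 0 0x0 3

Derivation:
After char 0 ('2'=54): chars_in_quartet=1 acc=0x36 bytes_emitted=0
After char 1 ('4'=56): chars_in_quartet=2 acc=0xDB8 bytes_emitted=0
After char 2 ('C'=2): chars_in_quartet=3 acc=0x36E02 bytes_emitted=0
After char 3 ('o'=40): chars_in_quartet=4 acc=0xDB80A8 -> emit DB 80 A8, reset; bytes_emitted=3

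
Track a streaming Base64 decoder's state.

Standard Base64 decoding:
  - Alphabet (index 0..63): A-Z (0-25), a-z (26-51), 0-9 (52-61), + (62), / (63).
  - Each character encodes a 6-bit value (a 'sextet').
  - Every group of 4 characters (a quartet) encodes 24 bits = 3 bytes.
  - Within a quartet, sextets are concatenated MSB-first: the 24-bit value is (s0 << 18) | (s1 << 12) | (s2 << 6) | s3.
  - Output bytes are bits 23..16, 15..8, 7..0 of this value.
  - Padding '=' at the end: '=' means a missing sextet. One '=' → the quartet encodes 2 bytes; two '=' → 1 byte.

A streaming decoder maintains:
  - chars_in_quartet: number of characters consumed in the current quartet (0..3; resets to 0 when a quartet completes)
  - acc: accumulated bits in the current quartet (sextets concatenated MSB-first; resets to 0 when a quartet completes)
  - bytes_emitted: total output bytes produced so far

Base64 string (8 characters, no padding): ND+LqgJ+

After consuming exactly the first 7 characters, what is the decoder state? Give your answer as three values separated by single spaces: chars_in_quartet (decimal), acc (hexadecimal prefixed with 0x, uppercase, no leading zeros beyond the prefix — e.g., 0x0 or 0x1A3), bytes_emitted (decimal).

After char 0 ('N'=13): chars_in_quartet=1 acc=0xD bytes_emitted=0
After char 1 ('D'=3): chars_in_quartet=2 acc=0x343 bytes_emitted=0
After char 2 ('+'=62): chars_in_quartet=3 acc=0xD0FE bytes_emitted=0
After char 3 ('L'=11): chars_in_quartet=4 acc=0x343F8B -> emit 34 3F 8B, reset; bytes_emitted=3
After char 4 ('q'=42): chars_in_quartet=1 acc=0x2A bytes_emitted=3
After char 5 ('g'=32): chars_in_quartet=2 acc=0xAA0 bytes_emitted=3
After char 6 ('J'=9): chars_in_quartet=3 acc=0x2A809 bytes_emitted=3

Answer: 3 0x2A809 3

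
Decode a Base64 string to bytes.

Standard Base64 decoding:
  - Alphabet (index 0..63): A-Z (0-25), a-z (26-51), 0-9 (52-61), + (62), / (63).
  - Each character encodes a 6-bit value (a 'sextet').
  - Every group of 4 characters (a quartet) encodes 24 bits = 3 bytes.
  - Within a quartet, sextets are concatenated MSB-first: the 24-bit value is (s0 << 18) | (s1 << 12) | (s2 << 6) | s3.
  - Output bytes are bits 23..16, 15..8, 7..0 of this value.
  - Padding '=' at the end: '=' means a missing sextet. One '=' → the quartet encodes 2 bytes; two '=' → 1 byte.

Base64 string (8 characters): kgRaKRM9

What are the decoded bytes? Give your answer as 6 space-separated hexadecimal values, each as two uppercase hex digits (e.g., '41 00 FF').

Answer: 92 04 5A 29 13 3D

Derivation:
After char 0 ('k'=36): chars_in_quartet=1 acc=0x24 bytes_emitted=0
After char 1 ('g'=32): chars_in_quartet=2 acc=0x920 bytes_emitted=0
After char 2 ('R'=17): chars_in_quartet=3 acc=0x24811 bytes_emitted=0
After char 3 ('a'=26): chars_in_quartet=4 acc=0x92045A -> emit 92 04 5A, reset; bytes_emitted=3
After char 4 ('K'=10): chars_in_quartet=1 acc=0xA bytes_emitted=3
After char 5 ('R'=17): chars_in_quartet=2 acc=0x291 bytes_emitted=3
After char 6 ('M'=12): chars_in_quartet=3 acc=0xA44C bytes_emitted=3
After char 7 ('9'=61): chars_in_quartet=4 acc=0x29133D -> emit 29 13 3D, reset; bytes_emitted=6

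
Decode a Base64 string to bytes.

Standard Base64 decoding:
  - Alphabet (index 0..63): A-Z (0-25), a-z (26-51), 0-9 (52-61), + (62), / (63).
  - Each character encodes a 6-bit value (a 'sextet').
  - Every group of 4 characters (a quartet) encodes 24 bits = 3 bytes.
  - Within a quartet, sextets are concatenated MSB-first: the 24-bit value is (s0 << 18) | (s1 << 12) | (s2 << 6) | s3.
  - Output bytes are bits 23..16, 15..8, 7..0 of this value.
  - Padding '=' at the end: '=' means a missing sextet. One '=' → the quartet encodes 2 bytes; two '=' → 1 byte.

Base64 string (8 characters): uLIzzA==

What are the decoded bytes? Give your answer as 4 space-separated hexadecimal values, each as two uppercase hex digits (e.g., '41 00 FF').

Answer: B8 B2 33 CC

Derivation:
After char 0 ('u'=46): chars_in_quartet=1 acc=0x2E bytes_emitted=0
After char 1 ('L'=11): chars_in_quartet=2 acc=0xB8B bytes_emitted=0
After char 2 ('I'=8): chars_in_quartet=3 acc=0x2E2C8 bytes_emitted=0
After char 3 ('z'=51): chars_in_quartet=4 acc=0xB8B233 -> emit B8 B2 33, reset; bytes_emitted=3
After char 4 ('z'=51): chars_in_quartet=1 acc=0x33 bytes_emitted=3
After char 5 ('A'=0): chars_in_quartet=2 acc=0xCC0 bytes_emitted=3
Padding '==': partial quartet acc=0xCC0 -> emit CC; bytes_emitted=4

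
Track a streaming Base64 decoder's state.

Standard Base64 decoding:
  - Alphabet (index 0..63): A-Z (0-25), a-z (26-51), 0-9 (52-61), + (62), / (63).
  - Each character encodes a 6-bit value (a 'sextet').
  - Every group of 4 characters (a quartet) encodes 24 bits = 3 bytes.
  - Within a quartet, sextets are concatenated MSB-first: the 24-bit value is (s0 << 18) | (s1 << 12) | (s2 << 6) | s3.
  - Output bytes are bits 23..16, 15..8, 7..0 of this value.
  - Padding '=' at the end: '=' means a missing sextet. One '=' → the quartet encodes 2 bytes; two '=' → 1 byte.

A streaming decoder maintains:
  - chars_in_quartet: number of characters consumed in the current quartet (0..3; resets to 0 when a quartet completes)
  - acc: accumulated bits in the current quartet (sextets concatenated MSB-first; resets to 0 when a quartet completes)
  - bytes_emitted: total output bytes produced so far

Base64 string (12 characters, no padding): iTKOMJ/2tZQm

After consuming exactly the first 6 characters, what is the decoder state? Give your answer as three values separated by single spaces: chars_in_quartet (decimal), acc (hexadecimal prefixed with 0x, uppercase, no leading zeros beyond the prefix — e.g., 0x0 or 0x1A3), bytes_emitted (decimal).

Answer: 2 0x309 3

Derivation:
After char 0 ('i'=34): chars_in_quartet=1 acc=0x22 bytes_emitted=0
After char 1 ('T'=19): chars_in_quartet=2 acc=0x893 bytes_emitted=0
After char 2 ('K'=10): chars_in_quartet=3 acc=0x224CA bytes_emitted=0
After char 3 ('O'=14): chars_in_quartet=4 acc=0x89328E -> emit 89 32 8E, reset; bytes_emitted=3
After char 4 ('M'=12): chars_in_quartet=1 acc=0xC bytes_emitted=3
After char 5 ('J'=9): chars_in_quartet=2 acc=0x309 bytes_emitted=3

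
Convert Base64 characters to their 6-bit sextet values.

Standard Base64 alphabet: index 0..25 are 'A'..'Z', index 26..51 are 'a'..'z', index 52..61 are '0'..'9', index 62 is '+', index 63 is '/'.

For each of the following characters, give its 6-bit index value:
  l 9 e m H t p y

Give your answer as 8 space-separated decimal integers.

'l': a..z range, 26 + ord('l') − ord('a') = 37
'9': 0..9 range, 52 + ord('9') − ord('0') = 61
'e': a..z range, 26 + ord('e') − ord('a') = 30
'm': a..z range, 26 + ord('m') − ord('a') = 38
'H': A..Z range, ord('H') − ord('A') = 7
't': a..z range, 26 + ord('t') − ord('a') = 45
'p': a..z range, 26 + ord('p') − ord('a') = 41
'y': a..z range, 26 + ord('y') − ord('a') = 50

Answer: 37 61 30 38 7 45 41 50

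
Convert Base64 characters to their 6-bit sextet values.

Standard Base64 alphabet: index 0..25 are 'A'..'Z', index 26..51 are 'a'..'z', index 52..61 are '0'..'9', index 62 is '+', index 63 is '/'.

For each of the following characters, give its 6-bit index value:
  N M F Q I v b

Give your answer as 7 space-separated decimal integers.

Answer: 13 12 5 16 8 47 27

Derivation:
'N': A..Z range, ord('N') − ord('A') = 13
'M': A..Z range, ord('M') − ord('A') = 12
'F': A..Z range, ord('F') − ord('A') = 5
'Q': A..Z range, ord('Q') − ord('A') = 16
'I': A..Z range, ord('I') − ord('A') = 8
'v': a..z range, 26 + ord('v') − ord('a') = 47
'b': a..z range, 26 + ord('b') − ord('a') = 27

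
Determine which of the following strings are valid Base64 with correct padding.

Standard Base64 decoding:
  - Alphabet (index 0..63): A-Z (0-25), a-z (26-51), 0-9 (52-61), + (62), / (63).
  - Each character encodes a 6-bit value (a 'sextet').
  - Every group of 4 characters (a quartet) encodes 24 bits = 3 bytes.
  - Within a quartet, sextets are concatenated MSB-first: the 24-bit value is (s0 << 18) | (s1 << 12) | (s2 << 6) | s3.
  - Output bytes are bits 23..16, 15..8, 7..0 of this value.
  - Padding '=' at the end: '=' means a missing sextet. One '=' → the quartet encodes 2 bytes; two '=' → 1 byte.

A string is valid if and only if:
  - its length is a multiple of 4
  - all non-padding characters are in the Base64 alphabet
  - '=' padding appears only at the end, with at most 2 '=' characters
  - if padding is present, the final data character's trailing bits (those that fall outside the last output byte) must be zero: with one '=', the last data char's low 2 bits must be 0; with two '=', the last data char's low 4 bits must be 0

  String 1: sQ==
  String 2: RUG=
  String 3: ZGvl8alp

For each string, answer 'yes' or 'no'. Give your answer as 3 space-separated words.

String 1: 'sQ==' → valid
String 2: 'RUG=' → invalid (bad trailing bits)
String 3: 'ZGvl8alp' → valid

Answer: yes no yes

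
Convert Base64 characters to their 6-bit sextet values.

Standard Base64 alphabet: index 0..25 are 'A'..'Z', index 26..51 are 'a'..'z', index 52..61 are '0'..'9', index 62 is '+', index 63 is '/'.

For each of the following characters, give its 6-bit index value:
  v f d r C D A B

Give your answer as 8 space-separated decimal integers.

'v': a..z range, 26 + ord('v') − ord('a') = 47
'f': a..z range, 26 + ord('f') − ord('a') = 31
'd': a..z range, 26 + ord('d') − ord('a') = 29
'r': a..z range, 26 + ord('r') − ord('a') = 43
'C': A..Z range, ord('C') − ord('A') = 2
'D': A..Z range, ord('D') − ord('A') = 3
'A': A..Z range, ord('A') − ord('A') = 0
'B': A..Z range, ord('B') − ord('A') = 1

Answer: 47 31 29 43 2 3 0 1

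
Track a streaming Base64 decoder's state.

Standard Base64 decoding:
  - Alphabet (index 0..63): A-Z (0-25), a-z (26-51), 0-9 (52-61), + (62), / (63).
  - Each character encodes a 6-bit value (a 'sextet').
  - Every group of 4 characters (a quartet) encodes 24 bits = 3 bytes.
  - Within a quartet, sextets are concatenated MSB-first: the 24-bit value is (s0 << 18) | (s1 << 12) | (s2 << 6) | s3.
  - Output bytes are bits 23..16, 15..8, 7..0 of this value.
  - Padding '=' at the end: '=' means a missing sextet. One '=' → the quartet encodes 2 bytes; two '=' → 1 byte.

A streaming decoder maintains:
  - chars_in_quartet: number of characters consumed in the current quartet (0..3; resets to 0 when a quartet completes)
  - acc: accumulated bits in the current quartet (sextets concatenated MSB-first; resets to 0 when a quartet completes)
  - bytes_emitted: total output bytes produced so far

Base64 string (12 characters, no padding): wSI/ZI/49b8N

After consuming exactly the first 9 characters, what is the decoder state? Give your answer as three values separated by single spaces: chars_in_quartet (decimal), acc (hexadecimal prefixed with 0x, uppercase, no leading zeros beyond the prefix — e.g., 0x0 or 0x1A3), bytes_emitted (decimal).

Answer: 1 0x3D 6

Derivation:
After char 0 ('w'=48): chars_in_quartet=1 acc=0x30 bytes_emitted=0
After char 1 ('S'=18): chars_in_quartet=2 acc=0xC12 bytes_emitted=0
After char 2 ('I'=8): chars_in_quartet=3 acc=0x30488 bytes_emitted=0
After char 3 ('/'=63): chars_in_quartet=4 acc=0xC1223F -> emit C1 22 3F, reset; bytes_emitted=3
After char 4 ('Z'=25): chars_in_quartet=1 acc=0x19 bytes_emitted=3
After char 5 ('I'=8): chars_in_quartet=2 acc=0x648 bytes_emitted=3
After char 6 ('/'=63): chars_in_quartet=3 acc=0x1923F bytes_emitted=3
After char 7 ('4'=56): chars_in_quartet=4 acc=0x648FF8 -> emit 64 8F F8, reset; bytes_emitted=6
After char 8 ('9'=61): chars_in_quartet=1 acc=0x3D bytes_emitted=6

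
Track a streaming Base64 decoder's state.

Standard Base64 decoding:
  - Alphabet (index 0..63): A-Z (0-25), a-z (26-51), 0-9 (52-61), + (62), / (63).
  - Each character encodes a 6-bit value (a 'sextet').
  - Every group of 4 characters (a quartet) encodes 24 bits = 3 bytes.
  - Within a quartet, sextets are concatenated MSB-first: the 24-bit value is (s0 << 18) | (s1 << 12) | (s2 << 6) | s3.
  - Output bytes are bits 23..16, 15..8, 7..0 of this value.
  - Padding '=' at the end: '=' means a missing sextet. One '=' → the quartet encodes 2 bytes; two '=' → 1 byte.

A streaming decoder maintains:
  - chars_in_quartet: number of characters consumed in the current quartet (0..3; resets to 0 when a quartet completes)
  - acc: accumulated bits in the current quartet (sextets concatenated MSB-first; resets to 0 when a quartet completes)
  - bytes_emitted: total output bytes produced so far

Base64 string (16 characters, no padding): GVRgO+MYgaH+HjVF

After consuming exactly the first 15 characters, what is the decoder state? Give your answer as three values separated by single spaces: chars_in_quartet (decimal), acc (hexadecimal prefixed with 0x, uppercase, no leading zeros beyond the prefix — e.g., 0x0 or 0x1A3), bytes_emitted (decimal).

After char 0 ('G'=6): chars_in_quartet=1 acc=0x6 bytes_emitted=0
After char 1 ('V'=21): chars_in_quartet=2 acc=0x195 bytes_emitted=0
After char 2 ('R'=17): chars_in_quartet=3 acc=0x6551 bytes_emitted=0
After char 3 ('g'=32): chars_in_quartet=4 acc=0x195460 -> emit 19 54 60, reset; bytes_emitted=3
After char 4 ('O'=14): chars_in_quartet=1 acc=0xE bytes_emitted=3
After char 5 ('+'=62): chars_in_quartet=2 acc=0x3BE bytes_emitted=3
After char 6 ('M'=12): chars_in_quartet=3 acc=0xEF8C bytes_emitted=3
After char 7 ('Y'=24): chars_in_quartet=4 acc=0x3BE318 -> emit 3B E3 18, reset; bytes_emitted=6
After char 8 ('g'=32): chars_in_quartet=1 acc=0x20 bytes_emitted=6
After char 9 ('a'=26): chars_in_quartet=2 acc=0x81A bytes_emitted=6
After char 10 ('H'=7): chars_in_quartet=3 acc=0x20687 bytes_emitted=6
After char 11 ('+'=62): chars_in_quartet=4 acc=0x81A1FE -> emit 81 A1 FE, reset; bytes_emitted=9
After char 12 ('H'=7): chars_in_quartet=1 acc=0x7 bytes_emitted=9
After char 13 ('j'=35): chars_in_quartet=2 acc=0x1E3 bytes_emitted=9
After char 14 ('V'=21): chars_in_quartet=3 acc=0x78D5 bytes_emitted=9

Answer: 3 0x78D5 9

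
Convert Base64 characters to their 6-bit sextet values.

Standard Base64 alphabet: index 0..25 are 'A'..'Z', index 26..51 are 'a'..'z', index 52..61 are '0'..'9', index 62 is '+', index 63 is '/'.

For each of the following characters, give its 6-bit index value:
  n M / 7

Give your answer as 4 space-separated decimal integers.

'n': a..z range, 26 + ord('n') − ord('a') = 39
'M': A..Z range, ord('M') − ord('A') = 12
'/': index 63
'7': 0..9 range, 52 + ord('7') − ord('0') = 59

Answer: 39 12 63 59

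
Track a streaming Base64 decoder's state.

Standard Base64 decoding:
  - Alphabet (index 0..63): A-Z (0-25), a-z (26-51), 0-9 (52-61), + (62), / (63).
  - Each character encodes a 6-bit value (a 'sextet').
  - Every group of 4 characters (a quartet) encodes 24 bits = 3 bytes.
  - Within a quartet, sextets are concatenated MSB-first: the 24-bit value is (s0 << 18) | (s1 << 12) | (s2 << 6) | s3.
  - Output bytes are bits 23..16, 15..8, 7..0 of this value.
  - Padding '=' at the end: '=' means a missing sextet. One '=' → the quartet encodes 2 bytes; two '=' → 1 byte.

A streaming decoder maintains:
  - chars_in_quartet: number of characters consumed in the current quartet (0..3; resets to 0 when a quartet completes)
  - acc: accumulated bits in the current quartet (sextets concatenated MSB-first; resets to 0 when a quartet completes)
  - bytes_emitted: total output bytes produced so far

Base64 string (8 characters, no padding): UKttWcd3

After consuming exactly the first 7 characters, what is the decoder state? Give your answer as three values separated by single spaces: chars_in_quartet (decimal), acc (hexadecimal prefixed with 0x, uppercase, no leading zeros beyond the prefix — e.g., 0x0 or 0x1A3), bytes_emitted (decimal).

Answer: 3 0x1671D 3

Derivation:
After char 0 ('U'=20): chars_in_quartet=1 acc=0x14 bytes_emitted=0
After char 1 ('K'=10): chars_in_quartet=2 acc=0x50A bytes_emitted=0
After char 2 ('t'=45): chars_in_quartet=3 acc=0x142AD bytes_emitted=0
After char 3 ('t'=45): chars_in_quartet=4 acc=0x50AB6D -> emit 50 AB 6D, reset; bytes_emitted=3
After char 4 ('W'=22): chars_in_quartet=1 acc=0x16 bytes_emitted=3
After char 5 ('c'=28): chars_in_quartet=2 acc=0x59C bytes_emitted=3
After char 6 ('d'=29): chars_in_quartet=3 acc=0x1671D bytes_emitted=3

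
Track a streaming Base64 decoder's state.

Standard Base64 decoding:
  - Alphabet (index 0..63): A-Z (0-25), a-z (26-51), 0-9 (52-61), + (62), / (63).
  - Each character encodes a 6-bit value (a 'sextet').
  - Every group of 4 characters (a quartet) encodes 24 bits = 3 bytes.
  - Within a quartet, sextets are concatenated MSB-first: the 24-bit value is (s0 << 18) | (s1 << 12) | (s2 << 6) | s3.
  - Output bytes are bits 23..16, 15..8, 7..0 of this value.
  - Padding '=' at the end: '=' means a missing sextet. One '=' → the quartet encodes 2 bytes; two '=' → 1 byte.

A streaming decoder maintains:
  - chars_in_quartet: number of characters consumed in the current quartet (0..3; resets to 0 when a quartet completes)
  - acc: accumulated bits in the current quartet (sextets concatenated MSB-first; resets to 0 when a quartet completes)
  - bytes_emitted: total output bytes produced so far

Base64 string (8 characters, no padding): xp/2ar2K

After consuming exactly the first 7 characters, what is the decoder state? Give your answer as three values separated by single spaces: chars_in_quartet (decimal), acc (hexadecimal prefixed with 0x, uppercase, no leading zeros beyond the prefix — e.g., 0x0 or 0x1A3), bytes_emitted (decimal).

After char 0 ('x'=49): chars_in_quartet=1 acc=0x31 bytes_emitted=0
After char 1 ('p'=41): chars_in_quartet=2 acc=0xC69 bytes_emitted=0
After char 2 ('/'=63): chars_in_quartet=3 acc=0x31A7F bytes_emitted=0
After char 3 ('2'=54): chars_in_quartet=4 acc=0xC69FF6 -> emit C6 9F F6, reset; bytes_emitted=3
After char 4 ('a'=26): chars_in_quartet=1 acc=0x1A bytes_emitted=3
After char 5 ('r'=43): chars_in_quartet=2 acc=0x6AB bytes_emitted=3
After char 6 ('2'=54): chars_in_quartet=3 acc=0x1AAF6 bytes_emitted=3

Answer: 3 0x1AAF6 3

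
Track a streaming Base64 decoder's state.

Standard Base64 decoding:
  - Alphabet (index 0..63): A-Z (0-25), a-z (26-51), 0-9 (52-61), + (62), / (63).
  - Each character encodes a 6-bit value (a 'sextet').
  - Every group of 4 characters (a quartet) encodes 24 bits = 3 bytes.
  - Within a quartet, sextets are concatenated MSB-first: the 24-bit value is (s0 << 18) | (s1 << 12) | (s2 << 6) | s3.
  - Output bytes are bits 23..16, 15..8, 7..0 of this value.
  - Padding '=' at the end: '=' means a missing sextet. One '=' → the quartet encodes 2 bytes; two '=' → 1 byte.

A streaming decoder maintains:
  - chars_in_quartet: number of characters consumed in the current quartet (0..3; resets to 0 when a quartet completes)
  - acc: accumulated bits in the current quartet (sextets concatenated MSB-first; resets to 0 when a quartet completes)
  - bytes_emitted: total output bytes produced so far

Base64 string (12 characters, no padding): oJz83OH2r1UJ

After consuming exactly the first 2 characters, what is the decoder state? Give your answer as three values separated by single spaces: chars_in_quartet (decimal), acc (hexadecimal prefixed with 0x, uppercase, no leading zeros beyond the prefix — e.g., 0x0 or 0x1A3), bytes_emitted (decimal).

After char 0 ('o'=40): chars_in_quartet=1 acc=0x28 bytes_emitted=0
After char 1 ('J'=9): chars_in_quartet=2 acc=0xA09 bytes_emitted=0

Answer: 2 0xA09 0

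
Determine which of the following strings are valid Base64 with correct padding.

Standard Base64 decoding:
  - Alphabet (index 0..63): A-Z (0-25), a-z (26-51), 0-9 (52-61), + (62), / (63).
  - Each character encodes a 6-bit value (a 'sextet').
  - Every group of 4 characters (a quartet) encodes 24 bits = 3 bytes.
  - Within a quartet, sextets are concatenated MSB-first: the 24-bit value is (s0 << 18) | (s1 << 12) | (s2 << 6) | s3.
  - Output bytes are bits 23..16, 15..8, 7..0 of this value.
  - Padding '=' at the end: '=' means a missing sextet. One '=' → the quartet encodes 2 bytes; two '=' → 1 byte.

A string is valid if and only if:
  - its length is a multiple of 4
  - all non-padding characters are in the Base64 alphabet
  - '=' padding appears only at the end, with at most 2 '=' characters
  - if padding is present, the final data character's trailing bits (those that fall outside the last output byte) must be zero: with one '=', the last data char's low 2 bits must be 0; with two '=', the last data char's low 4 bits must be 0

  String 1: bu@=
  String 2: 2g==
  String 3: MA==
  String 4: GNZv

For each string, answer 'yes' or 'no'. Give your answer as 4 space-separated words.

Answer: no yes yes yes

Derivation:
String 1: 'bu@=' → invalid (bad char(s): ['@'])
String 2: '2g==' → valid
String 3: 'MA==' → valid
String 4: 'GNZv' → valid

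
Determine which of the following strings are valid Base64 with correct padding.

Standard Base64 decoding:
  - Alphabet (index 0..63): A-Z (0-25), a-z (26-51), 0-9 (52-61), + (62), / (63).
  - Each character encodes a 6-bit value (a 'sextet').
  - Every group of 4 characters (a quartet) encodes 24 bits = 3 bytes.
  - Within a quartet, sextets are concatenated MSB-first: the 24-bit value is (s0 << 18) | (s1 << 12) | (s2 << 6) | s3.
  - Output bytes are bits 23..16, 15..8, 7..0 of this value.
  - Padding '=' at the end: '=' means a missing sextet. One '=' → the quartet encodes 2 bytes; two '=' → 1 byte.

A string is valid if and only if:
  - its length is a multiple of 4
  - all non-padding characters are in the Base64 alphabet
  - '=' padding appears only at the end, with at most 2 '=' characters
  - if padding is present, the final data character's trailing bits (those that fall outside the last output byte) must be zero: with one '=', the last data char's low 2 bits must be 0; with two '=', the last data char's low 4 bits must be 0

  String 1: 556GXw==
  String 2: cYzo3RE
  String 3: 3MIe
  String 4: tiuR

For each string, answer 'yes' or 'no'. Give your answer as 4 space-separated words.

Answer: yes no yes yes

Derivation:
String 1: '556GXw==' → valid
String 2: 'cYzo3RE' → invalid (len=7 not mult of 4)
String 3: '3MIe' → valid
String 4: 'tiuR' → valid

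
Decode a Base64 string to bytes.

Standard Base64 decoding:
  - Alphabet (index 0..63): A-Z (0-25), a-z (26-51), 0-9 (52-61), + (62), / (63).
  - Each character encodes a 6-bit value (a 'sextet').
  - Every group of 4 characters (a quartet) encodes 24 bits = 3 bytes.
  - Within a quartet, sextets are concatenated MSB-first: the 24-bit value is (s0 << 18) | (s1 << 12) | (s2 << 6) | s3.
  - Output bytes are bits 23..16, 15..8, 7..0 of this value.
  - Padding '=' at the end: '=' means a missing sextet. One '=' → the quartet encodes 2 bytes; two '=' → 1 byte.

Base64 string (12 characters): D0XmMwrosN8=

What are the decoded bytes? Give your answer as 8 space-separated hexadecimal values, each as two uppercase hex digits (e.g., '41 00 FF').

After char 0 ('D'=3): chars_in_quartet=1 acc=0x3 bytes_emitted=0
After char 1 ('0'=52): chars_in_quartet=2 acc=0xF4 bytes_emitted=0
After char 2 ('X'=23): chars_in_quartet=3 acc=0x3D17 bytes_emitted=0
After char 3 ('m'=38): chars_in_quartet=4 acc=0xF45E6 -> emit 0F 45 E6, reset; bytes_emitted=3
After char 4 ('M'=12): chars_in_quartet=1 acc=0xC bytes_emitted=3
After char 5 ('w'=48): chars_in_quartet=2 acc=0x330 bytes_emitted=3
After char 6 ('r'=43): chars_in_quartet=3 acc=0xCC2B bytes_emitted=3
After char 7 ('o'=40): chars_in_quartet=4 acc=0x330AE8 -> emit 33 0A E8, reset; bytes_emitted=6
After char 8 ('s'=44): chars_in_quartet=1 acc=0x2C bytes_emitted=6
After char 9 ('N'=13): chars_in_quartet=2 acc=0xB0D bytes_emitted=6
After char 10 ('8'=60): chars_in_quartet=3 acc=0x2C37C bytes_emitted=6
Padding '=': partial quartet acc=0x2C37C -> emit B0 DF; bytes_emitted=8

Answer: 0F 45 E6 33 0A E8 B0 DF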